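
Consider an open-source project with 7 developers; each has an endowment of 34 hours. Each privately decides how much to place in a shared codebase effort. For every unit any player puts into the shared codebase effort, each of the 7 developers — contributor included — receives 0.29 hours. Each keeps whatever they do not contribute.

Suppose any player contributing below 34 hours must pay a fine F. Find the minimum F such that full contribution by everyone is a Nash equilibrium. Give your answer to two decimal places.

24.14 hours

Given the others contribute fully, the best deviation is to contribute 0 (any partial contribution still incurs the fine and gives up units whose private return 0.29 is below 1).
Deviating from 34 to 0 saves 34 hours but forfeits the deviator's share of the drop in the shared codebase effort: 0.29 × 34 = 9.86.
So the deviation gain is 34 − 9.86 = 24.14, and the fine must be at least 24.14 hours to wipe it out.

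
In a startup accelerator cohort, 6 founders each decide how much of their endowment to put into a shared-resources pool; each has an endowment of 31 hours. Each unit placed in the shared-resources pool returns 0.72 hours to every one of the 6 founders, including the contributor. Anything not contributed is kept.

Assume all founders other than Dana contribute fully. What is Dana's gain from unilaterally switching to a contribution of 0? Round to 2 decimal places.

8.68 hours

Switching from a contribution of 31 to 0 lets Dana keep an extra 31 hours, but lowers the shared-resources pool by 31, which costs Dana their own share of that drop: 0.72 × 31 = 22.32.
Net gain = 31 − 22.32 = 8.68. The private return per contributed unit (0.72) is below 1, so free-riding is indeed the best response regardless of what the others do.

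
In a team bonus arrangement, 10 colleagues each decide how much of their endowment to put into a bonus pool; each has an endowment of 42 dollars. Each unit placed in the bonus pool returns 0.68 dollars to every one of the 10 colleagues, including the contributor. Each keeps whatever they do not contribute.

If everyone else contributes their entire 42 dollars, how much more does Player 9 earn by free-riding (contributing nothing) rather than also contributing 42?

Switching from a contribution of 42 to 0 lets Player 9 keep an extra 42 dollars, but lowers the bonus pool by 42, which costs Player 9 their own share of that drop: 0.68 × 42 = 28.56.
Net gain = 42 − 28.56 = 13.44. The private return per contributed unit (0.68) is below 1, so free-riding is indeed the best response regardless of what the others do.

13.44 dollars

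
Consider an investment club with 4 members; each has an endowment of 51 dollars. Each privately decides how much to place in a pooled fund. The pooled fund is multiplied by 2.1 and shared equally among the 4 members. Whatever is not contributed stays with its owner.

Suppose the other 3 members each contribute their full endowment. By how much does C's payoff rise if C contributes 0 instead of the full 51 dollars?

24.23 dollars

Switching from a contribution of 51 to 0 lets C keep an extra 51 dollars, but lowers the pooled fund by 51, which costs C their own share of that drop: 2.1/4 × 51 = 26.77.
Net gain = 51 − 26.77 = 24.23. The private return per contributed unit (0.5250) is below 1, so free-riding is indeed the best response regardless of what the others do.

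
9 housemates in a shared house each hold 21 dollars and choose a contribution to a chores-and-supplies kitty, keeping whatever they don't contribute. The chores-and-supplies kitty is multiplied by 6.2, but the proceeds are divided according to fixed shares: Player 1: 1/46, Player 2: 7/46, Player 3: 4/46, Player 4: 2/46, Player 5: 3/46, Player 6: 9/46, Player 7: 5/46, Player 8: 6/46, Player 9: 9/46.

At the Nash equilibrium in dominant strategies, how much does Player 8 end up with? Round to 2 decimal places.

54.97 dollars

A player with share s gets back 6.2·s per unit contributed, so full contribution is dominant for anyone with s > 1/6.2 = 0.1613 and zero contribution is dominant for anyone below.
Player 6 and Player 9 clear that bar, contributing 21 each; the remaining 7 contribute 0. Total contributed: 42.
Player 8 keeps 21 and receives 6.2 × 42 × 6/46 = 33.97 from the chores-and-supplies kitty, for a payoff of 54.97.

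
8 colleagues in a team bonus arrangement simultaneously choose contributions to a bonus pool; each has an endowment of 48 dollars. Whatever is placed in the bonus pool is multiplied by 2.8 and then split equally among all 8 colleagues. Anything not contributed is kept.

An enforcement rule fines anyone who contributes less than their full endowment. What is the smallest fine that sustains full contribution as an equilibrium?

Given the others contribute fully, the best deviation is to contribute 0 (any partial contribution still incurs the fine and gives up units whose private return 0.3500 is below 1).
Deviating from 48 to 0 saves 48 dollars but forfeits the deviator's share of the drop in the bonus pool: 2.8/8 × 48 = 16.80.
So the deviation gain is 48 − 16.80 = 31.20, and the fine must be at least 31.20 dollars to wipe it out.

31.20 dollars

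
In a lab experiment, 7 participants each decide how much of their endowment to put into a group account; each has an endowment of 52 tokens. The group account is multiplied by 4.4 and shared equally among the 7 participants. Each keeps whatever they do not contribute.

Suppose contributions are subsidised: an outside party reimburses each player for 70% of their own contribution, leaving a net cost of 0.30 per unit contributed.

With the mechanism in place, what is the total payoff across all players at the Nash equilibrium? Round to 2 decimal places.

1856.40 tokens

Under the mechanism each unit contributed yields (4.4/7) / 0.30 = 2.0952 back to its contributor per unit of net cost, which exceeds 1, making full contribution the dominant choice for everyone.
At the Nash equilibrium everyone contributes 52. Group total payoff = 7 × (52 × 0.70 + 4.4 × 52) = 1856.40.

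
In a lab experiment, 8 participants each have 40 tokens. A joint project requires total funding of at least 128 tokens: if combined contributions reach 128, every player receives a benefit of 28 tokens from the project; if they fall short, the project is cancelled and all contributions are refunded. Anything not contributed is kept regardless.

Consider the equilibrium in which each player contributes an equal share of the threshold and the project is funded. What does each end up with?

Equal share of the threshold: 128/8 = 16.
At this profile no one gains by cutting their contribution: any cut drops the total below 128, the project is cancelled, contributions are refunded, and the deviator ends with 40, which is less than 40 − 16 + 28 = 52. Contributing more than 16 just wastes the excess. So contributing exactly 16 is a best response.
Each player's payoff: 40 − 16 + 28 = 52.

52 tokens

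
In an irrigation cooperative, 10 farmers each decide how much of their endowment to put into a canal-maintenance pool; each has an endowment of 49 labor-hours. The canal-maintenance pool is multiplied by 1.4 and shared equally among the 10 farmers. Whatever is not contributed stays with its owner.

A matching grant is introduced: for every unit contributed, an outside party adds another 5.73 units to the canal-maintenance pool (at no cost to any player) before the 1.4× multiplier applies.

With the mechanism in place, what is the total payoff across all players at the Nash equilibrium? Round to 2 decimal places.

490.00 labor-hours

Even with the mechanism, each unit contributed returns only 1.4 × 6.73 / 10 = 0.9422 per unit of net cost, so contributing nothing is still dominant.
At the Nash equilibrium no one contributes; group total payoff = 10 × 49 = 490.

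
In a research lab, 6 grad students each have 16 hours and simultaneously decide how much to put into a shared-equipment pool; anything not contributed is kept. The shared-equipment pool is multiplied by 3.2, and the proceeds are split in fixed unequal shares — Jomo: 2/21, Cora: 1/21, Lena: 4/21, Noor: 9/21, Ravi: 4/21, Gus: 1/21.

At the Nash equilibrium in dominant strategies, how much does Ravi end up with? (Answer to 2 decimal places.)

A player with share s gets back 3.2·s per unit contributed, so full contribution is dominant for anyone with s > 1/3.2 = 0.3125 and zero contribution is dominant for anyone below.
Noor alone (share 9/21) is above the threshold, contributing 16; the remaining 5 contribute 0. Total contributed: 16.
Ravi keeps 16 and receives 3.2 × 16 × 4/21 = 9.75 from the shared-equipment pool, for a payoff of 25.75.

25.75 hours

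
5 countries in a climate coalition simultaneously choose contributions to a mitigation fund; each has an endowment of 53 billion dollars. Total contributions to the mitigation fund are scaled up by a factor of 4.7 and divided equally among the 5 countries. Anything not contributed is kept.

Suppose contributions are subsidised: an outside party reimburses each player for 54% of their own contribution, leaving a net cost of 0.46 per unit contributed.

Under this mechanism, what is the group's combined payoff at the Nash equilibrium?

With the mechanism, a contributed unit returns (4.7/5) / 0.46 = 2.0435 per unit of net cost to the contributor — now above 1 — so contributing fully is weakly dominant for every player.
At the Nash equilibrium everyone contributes 53. Group total payoff = 5 × (53 × 0.54 + 4.7 × 53) = 1388.60.

1388.60 billion dollars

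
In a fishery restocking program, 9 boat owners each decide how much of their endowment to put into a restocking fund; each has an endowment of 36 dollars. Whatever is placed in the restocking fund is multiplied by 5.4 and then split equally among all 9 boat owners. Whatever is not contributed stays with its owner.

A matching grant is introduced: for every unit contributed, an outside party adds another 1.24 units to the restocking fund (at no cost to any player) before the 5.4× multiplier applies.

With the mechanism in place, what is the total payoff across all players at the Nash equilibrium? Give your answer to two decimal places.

3919.10 dollars

With the mechanism, a contributed unit returns 5.4 × 2.24 / 9 = 1.3440 per unit of net cost to the contributor — now above 1 — so contributing fully is weakly dominant for every player.
So the Nash equilibrium is full contribution by all 9; the group earns 5.4 × 2.24 × 324 = 3919.10.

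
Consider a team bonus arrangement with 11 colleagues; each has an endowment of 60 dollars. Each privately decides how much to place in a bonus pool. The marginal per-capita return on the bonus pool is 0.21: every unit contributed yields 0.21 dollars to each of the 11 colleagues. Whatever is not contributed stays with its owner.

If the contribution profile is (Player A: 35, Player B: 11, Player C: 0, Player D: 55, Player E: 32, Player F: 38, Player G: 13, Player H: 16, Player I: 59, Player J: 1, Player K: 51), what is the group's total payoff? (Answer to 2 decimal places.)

1067.41 dollars

Total contributed: 35 + 11 + 0 + 55 + 32 + 38 + 13 + 16 + 59 + 1 + 51 = 311; total kept: 11 × 60 − 311 = 349.
The bonus pool pays out 0.21 × 11 × 311 = 718.41 in aggregate.
Group total = 349 + 718.41 = 1067.41.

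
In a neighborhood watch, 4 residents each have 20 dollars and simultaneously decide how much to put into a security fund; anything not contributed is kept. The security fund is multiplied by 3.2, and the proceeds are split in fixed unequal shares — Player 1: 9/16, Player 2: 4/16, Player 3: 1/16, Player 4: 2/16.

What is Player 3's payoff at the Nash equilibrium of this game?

For player j, contributing a unit is worthwhile iff 3.2 × (j's share) ≥ 1, i.e. iff j's share is at least 0.3125.
Player 1 alone (share 9/16) is above the threshold, contributing 20; the remaining 3 contribute 0. Total contributed: 20.
Player 3 keeps 20 and receives 3.2 × 20 × 1/16 = 4.00 from the security fund, for a payoff of 24.00.

24.00 dollars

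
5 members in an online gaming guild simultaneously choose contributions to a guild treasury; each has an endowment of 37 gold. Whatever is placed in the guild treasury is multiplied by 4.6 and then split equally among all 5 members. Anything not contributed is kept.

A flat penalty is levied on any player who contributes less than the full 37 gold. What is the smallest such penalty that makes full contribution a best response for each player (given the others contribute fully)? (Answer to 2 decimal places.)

Given the others contribute fully, the best deviation is to contribute 0 (any partial contribution still incurs the fine and gives up units whose private return 0.9200 is below 1).
Deviating from 37 to 0 saves 37 gold but forfeits the deviator's share of the drop in the guild treasury: 4.6/5 × 37 = 34.04.
So the deviation gain is 37 − 34.04 = 2.96, and the fine must be at least 2.96 gold to wipe it out.

2.96 gold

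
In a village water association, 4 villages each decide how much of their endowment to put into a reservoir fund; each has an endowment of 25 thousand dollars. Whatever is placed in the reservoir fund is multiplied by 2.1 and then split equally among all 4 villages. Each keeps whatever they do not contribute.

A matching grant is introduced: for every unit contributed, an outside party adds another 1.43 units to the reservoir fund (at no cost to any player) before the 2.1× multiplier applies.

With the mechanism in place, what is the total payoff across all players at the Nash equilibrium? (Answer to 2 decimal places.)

Under the mechanism each unit contributed yields 2.1 × 2.43 / 4 = 1.2758 back to its contributor per unit of net cost, which exceeds 1, making full contribution the dominant choice for everyone.
So the Nash equilibrium is full contribution by all 4; the group earns 2.1 × 2.43 × 100 = 510.30.

510.30 thousand dollars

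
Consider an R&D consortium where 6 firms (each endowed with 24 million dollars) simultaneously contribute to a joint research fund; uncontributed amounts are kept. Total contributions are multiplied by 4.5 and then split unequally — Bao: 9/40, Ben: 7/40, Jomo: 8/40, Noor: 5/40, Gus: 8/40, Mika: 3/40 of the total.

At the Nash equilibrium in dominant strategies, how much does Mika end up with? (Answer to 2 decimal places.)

32.10 million dollars

A player with share s gets back 4.5·s per unit contributed, so full contribution is dominant for anyone with s > 1/4.5 = 0.2222 and zero contribution is dominant for anyone below.
The only share above 0.2222 is Bao's 9/40, contributing 24; the remaining 5 contribute 0. Total contributed: 24.
Mika keeps 24 and receives 4.5 × 24 × 3/40 = 8.10 from the joint research fund, for a payoff of 32.10.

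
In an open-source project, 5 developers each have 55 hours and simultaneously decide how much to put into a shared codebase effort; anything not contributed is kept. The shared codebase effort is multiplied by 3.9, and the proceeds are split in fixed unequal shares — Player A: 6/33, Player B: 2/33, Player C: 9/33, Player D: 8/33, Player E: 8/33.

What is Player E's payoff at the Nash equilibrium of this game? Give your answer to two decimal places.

For player j, contributing a unit is worthwhile iff 3.9 × (j's share) ≥ 1, i.e. iff j's share is at least 0.2564.
Only Player C (9/33) clears that bar, contributing 55; the remaining 4 contribute 0. Total contributed: 55.
Player E keeps 55 and receives 3.9 × 55 × 8/33 = 52.00 from the shared codebase effort, for a payoff of 107.00.

107.00 hours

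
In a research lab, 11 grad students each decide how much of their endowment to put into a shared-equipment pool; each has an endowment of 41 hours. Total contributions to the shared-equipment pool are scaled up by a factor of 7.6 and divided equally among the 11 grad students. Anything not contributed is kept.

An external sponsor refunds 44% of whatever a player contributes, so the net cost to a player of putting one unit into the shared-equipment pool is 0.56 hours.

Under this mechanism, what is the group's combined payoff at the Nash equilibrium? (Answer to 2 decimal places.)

3626.04 hours

Under the mechanism each unit contributed yields (7.6/11) / 0.56 = 1.2338 back to its contributor per unit of net cost, which exceeds 1, making full contribution the dominant choice for everyone.
So the Nash equilibrium is full contribution by all 11; the group earns 11 × (41 × 0.44 + 7.6 × 41) = 3626.04.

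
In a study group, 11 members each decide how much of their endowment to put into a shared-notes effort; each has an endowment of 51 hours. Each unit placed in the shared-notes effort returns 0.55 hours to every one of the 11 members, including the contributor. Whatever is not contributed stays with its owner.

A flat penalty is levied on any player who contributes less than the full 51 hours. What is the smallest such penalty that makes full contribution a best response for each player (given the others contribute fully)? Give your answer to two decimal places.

22.95 hours

Given the others contribute fully, the best deviation is to contribute 0 (any partial contribution still incurs the fine and gives up units whose private return 0.55 is below 1).
Deviating from 51 to 0 saves 51 hours but forfeits the deviator's share of the drop in the shared-notes effort: 0.55 × 51 = 28.05.
So the deviation gain is 51 − 28.05 = 22.95, and the fine must be at least 22.95 hours to wipe it out.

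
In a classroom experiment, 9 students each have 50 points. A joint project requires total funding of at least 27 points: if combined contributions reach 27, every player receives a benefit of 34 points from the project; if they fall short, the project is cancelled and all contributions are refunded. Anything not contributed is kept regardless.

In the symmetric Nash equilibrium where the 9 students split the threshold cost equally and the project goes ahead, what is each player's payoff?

81 points

Equal share of the threshold: 27/9 = 3.
At this profile no one gains by cutting their contribution: any cut drops the total below 27, the project is cancelled, contributions are refunded, and the deviator ends with 50, which is less than 50 − 3 + 34 = 81. Contributing more than 3 just wastes the excess. So contributing exactly 3 is a best response.
Each player's payoff: 50 − 3 + 34 = 81.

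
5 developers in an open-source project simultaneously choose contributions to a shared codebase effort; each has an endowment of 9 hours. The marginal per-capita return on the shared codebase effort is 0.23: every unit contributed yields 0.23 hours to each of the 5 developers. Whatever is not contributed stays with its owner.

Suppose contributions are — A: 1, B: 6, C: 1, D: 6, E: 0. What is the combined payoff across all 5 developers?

47.10 hours

Total contributed: 1 + 6 + 1 + 6 + 0 = 14; total kept: 5 × 9 − 14 = 31.
The shared codebase effort pays out 0.23 × 5 × 14 = 16.10 in aggregate.
Group total = 31 + 16.10 = 47.10.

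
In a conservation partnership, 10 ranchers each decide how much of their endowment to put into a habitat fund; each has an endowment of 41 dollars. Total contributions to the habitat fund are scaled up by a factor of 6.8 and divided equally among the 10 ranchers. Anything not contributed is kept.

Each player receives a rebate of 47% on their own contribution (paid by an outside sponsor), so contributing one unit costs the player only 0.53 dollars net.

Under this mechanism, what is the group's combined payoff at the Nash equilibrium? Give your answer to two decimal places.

With the mechanism, a contributed unit returns (6.8/10) / 0.53 = 1.2830 per unit of net cost to the contributor — now above 1 — so contributing fully is weakly dominant for every player.
At the Nash equilibrium everyone contributes 41. Group total payoff = 10 × (41 × 0.47 + 6.8 × 41) = 2980.70.

2980.70 dollars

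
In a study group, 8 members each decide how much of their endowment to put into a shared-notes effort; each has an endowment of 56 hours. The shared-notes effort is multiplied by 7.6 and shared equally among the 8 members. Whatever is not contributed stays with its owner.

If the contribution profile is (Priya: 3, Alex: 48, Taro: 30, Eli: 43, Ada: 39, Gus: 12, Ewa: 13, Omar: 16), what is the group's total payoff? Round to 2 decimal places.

Total contributed: 3 + 48 + 30 + 43 + 39 + 12 + 13 + 16 = 204; total kept: 8 × 56 − 204 = 244.
The shared-notes effort pays out 7.6 × 204 = 1550.40 in aggregate.
Group total = 244 + 1550.40 = 1794.40.

1794.40 hours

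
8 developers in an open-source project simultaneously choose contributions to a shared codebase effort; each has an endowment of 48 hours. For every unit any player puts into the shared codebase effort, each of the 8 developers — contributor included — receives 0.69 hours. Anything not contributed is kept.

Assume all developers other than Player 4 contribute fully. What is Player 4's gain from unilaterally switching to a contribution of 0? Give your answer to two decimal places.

Switching from a contribution of 48 to 0 lets Player 4 keep an extra 48 hours, but lowers the shared codebase effort by 48, which costs Player 4 their own share of that drop: 0.69 × 48 = 33.12.
Net gain = 48 − 33.12 = 14.88. The private return per contributed unit (0.69) is below 1, so free-riding is indeed the best response regardless of what the others do.

14.88 hours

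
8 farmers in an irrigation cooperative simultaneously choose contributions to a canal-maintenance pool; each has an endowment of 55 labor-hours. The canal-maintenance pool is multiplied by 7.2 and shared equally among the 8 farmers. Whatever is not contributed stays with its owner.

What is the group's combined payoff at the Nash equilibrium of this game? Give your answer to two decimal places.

Each contributed unit returns 7.2/8 = 0.9000 to its contributor — below 1 — so contributing 0 is dominant for every player. At the Nash equilibrium everyone keeps their 55, and the group total is 8 × 55 = 440.

440.00 labor-hours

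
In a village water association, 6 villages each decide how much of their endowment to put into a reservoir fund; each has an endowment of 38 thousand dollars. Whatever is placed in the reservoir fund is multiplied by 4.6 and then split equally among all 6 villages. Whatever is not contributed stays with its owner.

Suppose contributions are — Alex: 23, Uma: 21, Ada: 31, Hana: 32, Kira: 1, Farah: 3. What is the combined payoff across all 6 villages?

627.60 thousand dollars

Total contributed: 23 + 21 + 31 + 32 + 1 + 3 = 111; total kept: 6 × 38 − 111 = 117.
The reservoir fund pays out 4.6 × 111 = 510.60 in aggregate.
Group total = 117 + 510.60 = 627.60.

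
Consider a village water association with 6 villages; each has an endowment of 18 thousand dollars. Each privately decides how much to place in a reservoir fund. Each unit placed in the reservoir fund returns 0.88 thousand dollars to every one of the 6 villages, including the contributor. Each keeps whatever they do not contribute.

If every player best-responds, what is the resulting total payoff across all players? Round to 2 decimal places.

108.00 thousand dollars

The private return per contributed unit is 0.88 < 1, so contributing 0 is dominant for every player. At the Nash equilibrium everyone keeps their 18, and the group total is 6 × 18 = 108.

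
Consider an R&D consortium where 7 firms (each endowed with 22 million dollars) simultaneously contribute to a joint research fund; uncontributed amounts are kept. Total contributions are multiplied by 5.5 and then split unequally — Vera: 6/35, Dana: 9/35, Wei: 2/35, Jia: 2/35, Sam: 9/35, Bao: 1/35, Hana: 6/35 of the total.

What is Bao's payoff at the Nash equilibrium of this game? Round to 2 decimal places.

28.91 million dollars

Each unit j contributes comes back to j as 5.5 × (j's share), so j prefers to contribute only if that share exceeds 1/5.5 = 0.1818; otherwise keeping the unit dominates.
Dana and Sam clear that bar, contributing 22 each; the remaining 5 contribute 0. Total contributed: 44.
Bao keeps 22 and receives 5.5 × 44 × 1/35 = 6.91 from the joint research fund, for a payoff of 28.91.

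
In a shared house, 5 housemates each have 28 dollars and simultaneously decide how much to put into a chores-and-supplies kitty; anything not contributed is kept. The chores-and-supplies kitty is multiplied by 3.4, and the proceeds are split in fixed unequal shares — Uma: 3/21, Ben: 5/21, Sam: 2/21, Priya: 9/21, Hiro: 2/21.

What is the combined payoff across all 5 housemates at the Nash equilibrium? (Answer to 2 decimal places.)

For player j, contributing a unit is worthwhile iff 3.4 × (j's share) ≥ 1, i.e. iff j's share is at least 0.2941.
Priya alone (share 9/21) is above the threshold, contributing 28; the remaining 4 contribute 0. Total contributed: 28.
The chores-and-supplies kitty pays out 3.4 × 28 = 95.20 in total (split across the unequal shares, but the aggregate is all that matters for the group sum).
The 4 free-riders keep 28 each, adding 112. Group total = 112 + 95.20 = 207.20.

207.20 dollars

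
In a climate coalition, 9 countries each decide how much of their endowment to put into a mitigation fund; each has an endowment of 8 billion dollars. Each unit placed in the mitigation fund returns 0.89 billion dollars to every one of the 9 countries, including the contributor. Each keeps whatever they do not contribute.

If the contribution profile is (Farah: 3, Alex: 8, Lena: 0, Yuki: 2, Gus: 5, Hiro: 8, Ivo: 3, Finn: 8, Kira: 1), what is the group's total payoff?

338.38 billion dollars

Total contributed: 3 + 8 + 0 + 2 + 5 + 8 + 3 + 8 + 1 = 38; total kept: 9 × 8 − 38 = 34.
The mitigation fund pays out 0.89 × 9 × 38 = 304.38 in aggregate.
Group total = 34 + 304.38 = 338.38.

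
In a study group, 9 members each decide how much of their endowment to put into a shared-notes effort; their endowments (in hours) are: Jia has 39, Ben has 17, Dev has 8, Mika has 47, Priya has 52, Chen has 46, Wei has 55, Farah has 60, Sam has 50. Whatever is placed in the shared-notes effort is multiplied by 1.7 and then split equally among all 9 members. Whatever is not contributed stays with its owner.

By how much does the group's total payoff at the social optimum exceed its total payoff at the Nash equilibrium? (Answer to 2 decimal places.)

261.80 hours

The private return per contributed unit is 1.7/9 = 0.1889 < 1 for every player regardless of endowment, so the Nash equilibrium is zero contribution and the group total is Σ E_j = 39 + 17 + 8 + 47 + 52 + 46 + 55 + 60 + 50 = 374.
Each contributed unit returns 1.700 to the group, so the social optimum is full contribution by everyone: group total = 1.700 × 374 = 635.80.
Efficiency loss = (1.700 − 1) × 374 = 261.80.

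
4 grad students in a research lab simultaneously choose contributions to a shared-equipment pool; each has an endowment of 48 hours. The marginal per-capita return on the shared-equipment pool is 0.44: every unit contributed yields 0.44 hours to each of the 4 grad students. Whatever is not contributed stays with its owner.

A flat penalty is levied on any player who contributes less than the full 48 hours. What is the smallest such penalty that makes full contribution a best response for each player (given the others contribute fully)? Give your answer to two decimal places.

26.88 hours

Given the others contribute fully, the best deviation is to contribute 0 (any partial contribution still incurs the fine and gives up units whose private return 0.44 is below 1).
Deviating from 48 to 0 saves 48 hours but forfeits the deviator's share of the drop in the shared-equipment pool: 0.44 × 48 = 21.12.
So the deviation gain is 48 − 21.12 = 26.88, and the fine must be at least 26.88 hours to wipe it out.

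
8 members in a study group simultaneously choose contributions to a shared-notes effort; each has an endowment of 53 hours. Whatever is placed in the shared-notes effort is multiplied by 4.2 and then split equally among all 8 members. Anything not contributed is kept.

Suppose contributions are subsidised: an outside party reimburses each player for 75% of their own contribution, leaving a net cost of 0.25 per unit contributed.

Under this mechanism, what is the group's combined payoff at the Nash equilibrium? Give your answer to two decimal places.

2098.80 hours

The effective private return per unit is now (4.2/8) / 0.25 = 2.1000 > 1, so every player's dominant strategy flips to full contribution.
So the Nash equilibrium is full contribution by all 8; the group earns 8 × (53 × 0.75 + 4.2 × 53) = 2098.80.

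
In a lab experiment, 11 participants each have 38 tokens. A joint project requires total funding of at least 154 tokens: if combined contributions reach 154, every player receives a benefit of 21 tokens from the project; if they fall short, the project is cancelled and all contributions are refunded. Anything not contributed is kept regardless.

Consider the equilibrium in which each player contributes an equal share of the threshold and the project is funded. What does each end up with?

45 tokens

Equal share of the threshold: 154/11 = 14.
At this profile no one gains by cutting their contribution: any cut drops the total below 154, the project is cancelled, contributions are refunded, and the deviator ends with 38, which is less than 38 − 14 + 21 = 45. Contributing more than 14 just wastes the excess. So contributing exactly 14 is a best response.
Each player's payoff: 38 − 14 + 21 = 45.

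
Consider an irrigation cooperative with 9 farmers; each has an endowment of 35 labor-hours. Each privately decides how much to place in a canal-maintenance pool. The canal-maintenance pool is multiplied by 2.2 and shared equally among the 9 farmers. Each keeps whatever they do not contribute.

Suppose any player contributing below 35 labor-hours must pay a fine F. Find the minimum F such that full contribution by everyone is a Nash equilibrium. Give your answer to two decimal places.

26.44 labor-hours

Given the others contribute fully, the best deviation is to contribute 0 (any partial contribution still incurs the fine and gives up units whose private return 0.2444 is below 1).
Deviating from 35 to 0 saves 35 labor-hours but forfeits the deviator's share of the drop in the canal-maintenance pool: 2.2/9 × 35 = 8.56.
So the deviation gain is 35 − 8.56 = 26.44, and the fine must be at least 26.44 labor-hours to wipe it out.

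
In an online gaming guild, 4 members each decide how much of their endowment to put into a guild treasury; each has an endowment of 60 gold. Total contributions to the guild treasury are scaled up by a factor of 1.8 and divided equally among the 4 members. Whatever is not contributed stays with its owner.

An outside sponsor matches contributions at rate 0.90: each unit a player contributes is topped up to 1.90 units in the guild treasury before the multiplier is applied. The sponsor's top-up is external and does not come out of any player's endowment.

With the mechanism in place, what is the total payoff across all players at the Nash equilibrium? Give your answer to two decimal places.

240.00 gold

The effective private return is 1.8 × 1.90 / 4 = 0.8550, which is still under 1, so the mechanism doesn't change anyone's dominant strategy: zero contribution.
At the Nash equilibrium no one contributes; group total payoff = 4 × 60 = 240.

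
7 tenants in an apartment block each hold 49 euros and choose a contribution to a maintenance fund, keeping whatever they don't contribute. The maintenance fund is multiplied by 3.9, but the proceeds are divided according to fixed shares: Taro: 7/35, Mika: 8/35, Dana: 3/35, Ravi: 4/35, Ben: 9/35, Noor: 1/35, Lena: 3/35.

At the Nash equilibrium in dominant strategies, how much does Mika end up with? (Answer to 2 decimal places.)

92.68 euros

A player with share s gets back 3.9·s per unit contributed, so full contribution is dominant for anyone with s > 1/3.9 = 0.2564 and zero contribution is dominant for anyone below.
The only share above 0.2564 is Ben's 9/35, contributing 49; the remaining 6 contribute 0. Total contributed: 49.
Mika keeps 49 and receives 3.9 × 49 × 8/35 = 43.68 from the maintenance fund, for a payoff of 92.68.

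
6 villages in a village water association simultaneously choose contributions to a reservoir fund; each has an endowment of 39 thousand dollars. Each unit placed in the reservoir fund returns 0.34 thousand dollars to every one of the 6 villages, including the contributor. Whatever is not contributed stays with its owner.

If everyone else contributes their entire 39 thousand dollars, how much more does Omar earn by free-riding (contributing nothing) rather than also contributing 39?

Switching from a contribution of 39 to 0 lets Omar keep an extra 39 thousand dollars, but lowers the reservoir fund by 39, which costs Omar their own share of that drop: 0.34 × 39 = 13.26.
Net gain = 39 − 13.26 = 25.74. The private return per contributed unit (0.34) is below 1, so free-riding is indeed the best response regardless of what the others do.

25.74 thousand dollars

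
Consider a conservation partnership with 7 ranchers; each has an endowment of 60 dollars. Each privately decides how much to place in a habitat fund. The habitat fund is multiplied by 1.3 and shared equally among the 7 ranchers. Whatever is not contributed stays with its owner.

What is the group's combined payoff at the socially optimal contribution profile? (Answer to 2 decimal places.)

Each contributed unit returns 1.300 to the group as a whole (0.1857 to each of 7 players), which exceeds 1, so the social optimum is full contribution: group total = 1.300 × 420 = 546.00.

546.00 dollars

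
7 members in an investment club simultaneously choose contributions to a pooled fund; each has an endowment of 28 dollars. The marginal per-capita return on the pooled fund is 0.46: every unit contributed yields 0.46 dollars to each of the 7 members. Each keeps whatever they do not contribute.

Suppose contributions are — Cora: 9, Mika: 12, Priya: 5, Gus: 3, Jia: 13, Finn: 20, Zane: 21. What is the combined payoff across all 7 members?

380.26 dollars

Total contributed: 9 + 12 + 5 + 3 + 13 + 20 + 21 = 83; total kept: 7 × 28 − 83 = 113.
The pooled fund pays out 0.46 × 7 × 83 = 267.26 in aggregate.
Group total = 113 + 267.26 = 380.26.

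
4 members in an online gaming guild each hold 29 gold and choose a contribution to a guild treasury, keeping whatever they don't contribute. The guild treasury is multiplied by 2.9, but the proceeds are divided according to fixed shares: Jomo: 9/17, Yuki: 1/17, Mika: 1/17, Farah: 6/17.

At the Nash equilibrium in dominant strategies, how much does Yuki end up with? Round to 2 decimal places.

38.89 gold

Player j's private return per contributed unit is 2.9 × (j's share). Contributing is weakly dominant for j when that share is at least 1/2.9 = 0.3448, and contributing 0 is dominant otherwise.
Jomo and Farah clear that bar, contributing 29 each; the remaining 2 contribute 0. Total contributed: 58.
Yuki keeps 29 and receives 2.9 × 58 × 1/17 = 9.89 from the guild treasury, for a payoff of 38.89.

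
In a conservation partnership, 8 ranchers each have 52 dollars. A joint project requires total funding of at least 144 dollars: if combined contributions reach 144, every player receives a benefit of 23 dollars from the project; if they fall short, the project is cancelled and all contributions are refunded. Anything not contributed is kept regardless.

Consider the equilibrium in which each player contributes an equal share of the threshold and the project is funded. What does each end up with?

57 dollars

Equal share of the threshold: 144/8 = 18.
At this profile no one gains by cutting their contribution: any cut drops the total below 144, the project is cancelled, contributions are refunded, and the deviator ends with 52, which is less than 52 − 18 + 23 = 57. Contributing more than 18 just wastes the excess. So contributing exactly 18 is a best response.
Each player's payoff: 52 − 18 + 23 = 57.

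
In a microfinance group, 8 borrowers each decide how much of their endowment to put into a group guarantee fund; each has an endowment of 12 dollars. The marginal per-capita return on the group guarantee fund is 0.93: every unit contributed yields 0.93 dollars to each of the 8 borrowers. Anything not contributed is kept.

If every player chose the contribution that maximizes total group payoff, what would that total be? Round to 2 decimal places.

Each contributed unit returns 7.440 to the group as a whole (0.93 to each of 8 players), which exceeds 1, so the social optimum is full contribution: group total = 7.440 × 96 = 714.24.

714.24 dollars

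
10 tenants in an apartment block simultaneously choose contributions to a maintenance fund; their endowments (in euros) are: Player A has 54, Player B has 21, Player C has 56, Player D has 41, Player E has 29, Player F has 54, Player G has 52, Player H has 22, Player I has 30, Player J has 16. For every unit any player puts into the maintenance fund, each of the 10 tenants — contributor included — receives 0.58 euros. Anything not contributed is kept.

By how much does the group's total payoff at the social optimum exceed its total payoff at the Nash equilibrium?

1800.00 euros

The private return per contributed unit is 0.58 < 1 for everyone, so the Nash equilibrium is zero contribution and the group total is Σ E_j = 54 + 21 + 56 + 41 + 29 + 54 + 52 + 22 + 30 + 16 = 375.
Each contributed unit returns 5.800 to the group, so the social optimum is full contribution by everyone: group total = 5.800 × 375 = 2175.00.
Efficiency loss = (5.800 − 1) × 375 = 1800.00.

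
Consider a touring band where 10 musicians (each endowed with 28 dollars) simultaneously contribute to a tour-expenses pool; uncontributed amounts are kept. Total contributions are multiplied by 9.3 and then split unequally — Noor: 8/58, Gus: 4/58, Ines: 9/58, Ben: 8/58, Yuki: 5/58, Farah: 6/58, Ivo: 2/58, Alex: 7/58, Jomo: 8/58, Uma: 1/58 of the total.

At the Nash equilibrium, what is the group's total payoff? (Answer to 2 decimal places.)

Player j's private return per contributed unit is 9.3 × (j's share). Contributing is weakly dominant for j when that share is at least 1/9.3 = 0.1075, and contributing 0 is dominant otherwise.
Noor, Ines, Ben, Alex and Jomo are above the threshold, contributing 28 each; the remaining 5 contribute 0. Total contributed: 140.
The tour-expenses pool pays out 9.3 × 140 = 1302.00 in total (split across the unequal shares, but the aggregate is all that matters for the group sum).
The 5 free-riders keep 28 each, adding 140. Group total = 140 + 1302.00 = 1442.00.

1442.00 dollars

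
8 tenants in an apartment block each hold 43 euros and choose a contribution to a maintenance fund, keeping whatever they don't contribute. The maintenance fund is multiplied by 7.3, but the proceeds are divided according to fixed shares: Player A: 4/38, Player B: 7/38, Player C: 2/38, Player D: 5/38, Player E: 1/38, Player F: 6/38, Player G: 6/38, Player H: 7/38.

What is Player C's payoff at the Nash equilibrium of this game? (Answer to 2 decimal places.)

109.08 euros

For player j, contributing a unit is worthwhile iff 7.3 × (j's share) ≥ 1, i.e. iff j's share is at least 0.1370.
Player B, Player F, Player G and Player H are above the threshold, contributing 43 each; the remaining 4 contribute 0. Total contributed: 172.
Player C keeps 43 and receives 7.3 × 172 × 2/38 = 66.08 from the maintenance fund, for a payoff of 109.08.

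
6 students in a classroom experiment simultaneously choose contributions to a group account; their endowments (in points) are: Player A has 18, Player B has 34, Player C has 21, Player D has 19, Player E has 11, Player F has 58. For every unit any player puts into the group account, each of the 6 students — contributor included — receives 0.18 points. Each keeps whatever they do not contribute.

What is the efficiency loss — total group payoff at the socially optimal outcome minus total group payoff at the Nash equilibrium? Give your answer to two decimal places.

The private return per contributed unit is 0.18 < 1 for everyone, so the Nash equilibrium is zero contribution and the group total is Σ E_j = 18 + 34 + 21 + 19 + 11 + 58 = 161.
Each contributed unit returns 1.080 to the group, so the social optimum is full contribution by everyone: group total = 1.080 × 161 = 173.88.
Efficiency loss = (1.080 − 1) × 161 = 12.88.

12.88 points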